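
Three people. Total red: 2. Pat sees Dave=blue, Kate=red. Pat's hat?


Total red = 2, seen red = 1
Own red = 2 - 1 = 1
Pat's hat is red.

red


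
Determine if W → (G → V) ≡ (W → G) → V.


Expression 1: W → (G → V)
Expression 2: (W → G) → V
Truth table (W G V | Expr1 Expr2):
  T T T |   T     T
  T T F |   F     F
  T F T |   T     T
  T F F |   T     T
  F T T |   T     T
  F T F |   T     F   ← differ
  F F T |   T     T
  F F F |   T     F   ← differ
Counterexample: W=F, G=T, V=F gives Expr1 = T but Expr2 = F, so the expressions are NOT logically equivalent.

No


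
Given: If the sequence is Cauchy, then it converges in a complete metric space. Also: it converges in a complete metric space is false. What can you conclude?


Modus tollens: P → Q, ¬Q ⊢ ¬P
P: the sequence is Cauchy
Q: it converges in a complete metric space
We have P → Q and Q is false.
By modus tollens, P must be false.

It is not the case that the sequence is Cauchy


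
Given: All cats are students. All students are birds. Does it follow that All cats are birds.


Premise 1: All cats are students.
Premise 2: All students are birds.
Conclusion: All cats are birds.
Barbara syllogism (AAA-1): All A are B, All B are C → All A are C.
Middle term (students) distributed in premise 2.

Valid


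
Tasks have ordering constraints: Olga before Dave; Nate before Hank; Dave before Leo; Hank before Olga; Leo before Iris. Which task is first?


Constraints: Olga before Dave; Nate before Hank; Dave before Leo; Hank before Olga; Leo before Iris
The first task can have nothing scheduled before it, so it must never appear on the right of a 'before'.
Tasks appearing after some 'before': Dave, Hank, Leo, Olga, Iris.
The only task not in that list is Nate → it is first.

Nate


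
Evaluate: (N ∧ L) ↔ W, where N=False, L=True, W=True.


N = False, L = True, W = True
Expression: (N ∧ L) ↔ W
Step 1: N ∧ L = False AND True = False
Step 2: (False) ↔ W = (False iff True) = False

False


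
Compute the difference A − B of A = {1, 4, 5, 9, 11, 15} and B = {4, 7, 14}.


A = {1, 4, 5, 9, 11, 15}
B = {4, 7, 14}
Operation: difference A − B
In A but not B: 1, 5, 9, 11, 15

{1, 5, 9, 11, 15}


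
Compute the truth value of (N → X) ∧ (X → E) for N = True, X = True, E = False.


N = True, X = True, E = False
Step 1: N → X is false only when N=True and X=False. Result: True
Step 2: X → E is false only when X=True and E=False. Result: False
Step 3: True ∧ False = False

False


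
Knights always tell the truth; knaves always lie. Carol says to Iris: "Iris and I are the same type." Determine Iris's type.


Carol says: "Iris and I are the same type."
Case 1: Carol is a Knight (truth-teller)
  Statement is true → they ARE the same → Iris is also a Knight
Case 2: Carol is a Knave (liar)
  Statement is false → they are NOT the same → Iris is a Knight
In both cases, Iris is a Knight.

Knight


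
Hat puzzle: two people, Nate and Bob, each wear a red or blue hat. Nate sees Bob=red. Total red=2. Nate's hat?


Total red = 2, Bob = red
Red accounted for: 1
Remaining for Nate: 1
Nate's hat is red.

red


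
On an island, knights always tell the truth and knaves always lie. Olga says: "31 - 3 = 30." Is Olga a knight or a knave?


Statement: "31 - 3 = 30."
Actual: 31 - 3 = 28
Claimed: 30
Statement is FALSE → Olga lies → Knave

Knave


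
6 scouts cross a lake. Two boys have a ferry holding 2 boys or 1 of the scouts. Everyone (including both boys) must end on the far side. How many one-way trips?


Per crossing of one of the scouts: boys→, one←, one of the scouts→, one← = 4 trips
6 × 4 = 24, + 1 final boys→ = 25
Minimum trips = 25

25


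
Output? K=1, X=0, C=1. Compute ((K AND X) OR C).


K AND X = 1&0 = 0
0 OR 1 = 1

1


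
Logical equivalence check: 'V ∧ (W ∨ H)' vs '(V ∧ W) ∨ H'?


Expression 1: V ∧ (W ∨ H)
Expression 2: (V ∧ W) ∨ H
Truth table (V W H | Expr1 Expr2):
  T T T |   T     T
  T T F |   T     T
  T F T |   T     T
  T F F |   F     F
  F T T |   F     T   ← differ
  F T F |   F     F
  F F T |   F     T   ← differ
  F F F |   F     F
Counterexample: V=F, W=T, H=T gives Expr1 = F but Expr2 = T, so the expressions are NOT logically equivalent.

No


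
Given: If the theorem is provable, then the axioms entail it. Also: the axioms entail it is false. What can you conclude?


Modus tollens: P → Q, ¬Q ⊢ ¬P
P: the theorem is provable
Q: the axioms entail it
We have P → Q and Q is false.
By modus tollens, P must be false.

It is not the case that the theorem is provable


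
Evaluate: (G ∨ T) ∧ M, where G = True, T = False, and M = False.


G = True, T = False, M = False
Step 1: G ∨ T = True OR False = True
Step 2: True ∧ M = True AND False = False
OR is true when at least one operand is true; AND requires both.

False


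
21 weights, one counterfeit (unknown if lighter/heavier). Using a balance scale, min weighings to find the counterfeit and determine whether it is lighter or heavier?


Let n = 21. 42 possibilities (n weights × lighter/heavier); each weighing has 3 outcomes.
Bound for k weighings: say the first weighing puts j weights on each pan. If it tips, the 2j weighed weights remain suspects (each with a known direction) and k-1 weighings give 3^(k-1) outcomes; 3^(k-1) is odd, so 2j ≤ 3^(k-1) - 1. If it balances, the n - 2j unweighed weights remain with direction unknown: 2(n - 2j) ≤ 3^(k-1) - 1 by the same parity argument. Adding, n ≤ (3^(k-1) - 1) + (3^(k-1) - 1)/2 = (3^k - 3)/2, and the classical three-group strategy achieves this (3 weights in 2 weighings, 12 in 3, 39 in 4, 120 in 5).
So we need the smallest k with (3^k - 3)/2 ≥ 21.
k = 3: (3^3 - 3)/2 = 12 < 21 ✗
k = 4: (3^4 - 3)/2 = 39 ≥ 21 ✓

4


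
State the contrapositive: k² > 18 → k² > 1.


Original: If k² > 18, then k² > 1
Contrapositive: If ¬Q, then ¬P
Negate Q: not (k² > 1)
Negate P: not (k² > 18)

If not (k² > 1), then not (k² > 18).


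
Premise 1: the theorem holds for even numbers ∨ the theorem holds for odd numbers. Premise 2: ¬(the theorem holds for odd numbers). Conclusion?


Disjunctive syllogism: P ∨ Q, ¬P ⊢ Q
Disjunction: the theorem holds for even numbers ∨ the theorem holds for odd numbers
We know it is not the case that the theorem holds for odd numbers.
By disjunctive syllogism, the other disjunct must be true.

The theorem holds for even numbers


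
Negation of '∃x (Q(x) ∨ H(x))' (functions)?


Original: ∃x (Q(x) ∨ H(x))
Rule: ¬∀→∃, ¬∃→∀, negate predicate.
Negation: ∀x (¬Q(x) ∧ ¬H(x))

∀x (¬Q(x) ∧ ¬H(x))


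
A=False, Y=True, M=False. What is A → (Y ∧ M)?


A = False, Y = True, M = False
Expression: A → (Y ∧ M)
Step 1: Y ∧ M = True AND False = False
Step 2: A → (False) = False → False = True

True


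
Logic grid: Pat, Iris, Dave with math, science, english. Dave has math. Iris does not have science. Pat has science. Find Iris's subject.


From clues:
  Dave → math
  Pat → science
By elimination, Iris gets the remaining.

english


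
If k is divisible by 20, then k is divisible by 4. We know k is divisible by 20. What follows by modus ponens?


Modus ponens: P → Q, P ⊢ Q
P: k is divisible by 20
Q: k is divisible by 4
We have P → Q and P is true.
By modus ponens, Q must be true.

k is divisible by 4


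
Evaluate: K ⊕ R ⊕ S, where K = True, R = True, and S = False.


K = True, R = True, S = False
Step 1: K ⊕ R = True XOR True = False
Step 2: False ⊕ S = False XOR False = False
XOR is true when an odd number of operands are true.

False


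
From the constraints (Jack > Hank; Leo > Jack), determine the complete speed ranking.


Constraints: Jack > Hank; Leo > Jack
Method: at each step, the next-highest is the one remaining person who never appears on the smaller side of a constraint between remaining people.
  Step 1: remaining {Leo, Jack, Hank}; on the smaller side: {Jack, Hank} → Leo is next (Leo > Jack).
  Step 2: remaining {Jack, Hank}; on the smaller side: {Hank} → Jack is next (Jack > Hank).
  Step 3: only Hank remains → lowest.
Final ranking (highest to lowest):

Leo > Jack > Hank


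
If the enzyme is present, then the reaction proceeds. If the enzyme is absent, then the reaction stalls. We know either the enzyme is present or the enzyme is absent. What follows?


Constructive dilemma: (P → Q) ∧ (R → S), P ∨ R ⊢ Q ∨ S
Premise 1: the enzyme is present → the reaction proceeds
Premise 2: the enzyme is absent → the reaction stalls
Premise 3: the enzyme is present ∨ the enzyme is absent
Case 1: Assuming the enzyme is present, then by Premise 1, the reaction proceeds.
Case 2: Assuming the enzyme is absent, then by Premise 2, the reaction stalls.
Since one of the enzyme is present or the enzyme is absent must hold, we get the reaction proceeds or the reaction stalls.

The reaction proceeds or the reaction stalls.


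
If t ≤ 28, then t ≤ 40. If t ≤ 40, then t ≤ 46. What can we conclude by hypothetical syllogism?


Hypothetical syllogism: P → Q, Q → R ⊢ P → R
Premise 1: t ≤ 28 → t ≤ 40
Premise 2: t ≤ 40 → t ≤ 46
Chain the implications: the middle term (t ≤ 40) links the two.
Conclusion: If t ≤ 28, then t ≤ 46.

If t ≤ 28, then t ≤ 46.


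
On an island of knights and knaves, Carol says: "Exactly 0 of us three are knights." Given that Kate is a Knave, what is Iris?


Carol claims exactly 0 knights among Carol, Kate, Iris.
Given: Kate is a Knave.

Case 1: Carol is a Knight (tells truth)
  Then exactly 0 of the three are knights.
  Counting Carol, Kate: 1 knight(s) so far. Need -1 more → impossible.
Case 2: Carol is a Knave (lies)
  Then the count is NOT 0.
  If Iris = Knave, count = 0 = 0 → claim would be true, contradicts lie.
  If Iris = Knight, count = 1 ≠ 0 → lie confirmed ✓

Iris is a Knight.

Knight


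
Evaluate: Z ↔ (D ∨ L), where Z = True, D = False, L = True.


Z = True, D = False, L = True
Step 1: D ∨ L = False OR True = True
Step 2: Z ↔ (True): true when both sides have same truth value.
Result: True ↔ True = True

True


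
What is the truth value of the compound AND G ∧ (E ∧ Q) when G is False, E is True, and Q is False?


G = False, E = True, Q = False
Step 1: E ∧ Q = True AND False = False
Step 2: G ∧ False = False AND False = False
AND is true only when ALL operands are true.

False


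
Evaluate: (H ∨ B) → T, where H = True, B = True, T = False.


H = True, B = True, T = False
Step 1: H ∨ B = True OR True = True
Step 2: (True) → T: false only when antecedent=True and T=False.
Result: False

False


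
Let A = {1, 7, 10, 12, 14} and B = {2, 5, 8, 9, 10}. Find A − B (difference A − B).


A = {1, 7, 10, 12, 14}
B = {2, 5, 8, 9, 10}
Operation: difference A − B
In A but not B: 1, 7, 12, 14

{1, 7, 12, 14}


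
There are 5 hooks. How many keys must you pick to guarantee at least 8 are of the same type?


Pigeonhole: to guarantee k in one of n categories, need (k-1)×n + 1.
k = 8, n = 5
Minimum = (8-1) × 5 + 1 = 7 × 5 + 1

36


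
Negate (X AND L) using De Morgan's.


De Morgan's law: ¬(P ∧ Q) ≡ ¬P ∨ ¬Q
¬(X ∧ L) = ¬X ∨ ¬L

¬X ∨ ¬L


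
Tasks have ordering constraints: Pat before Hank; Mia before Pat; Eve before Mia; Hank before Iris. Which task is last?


Constraints: Pat before Hank; Mia before Pat; Eve before Mia; Hank before Iris
The last task can have nothing scheduled after it, so it must never appear on the left of a 'before'.
Tasks appearing before some other task: Pat, Mia, Eve, Hank.
The only task not in that list is Iris → it is last.

Iris


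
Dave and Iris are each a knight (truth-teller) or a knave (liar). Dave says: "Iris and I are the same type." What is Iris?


Dave says: "Iris and I are the same type."
Case 1: Dave is a Knight (truth-teller)
  Statement is true → they ARE the same → Iris is also a Knight
Case 2: Dave is a Knave (liar)
  Statement is false → they are NOT the same → Iris is a Knight
In both cases, Iris is a Knight.

Knight


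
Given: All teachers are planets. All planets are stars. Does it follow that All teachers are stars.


Premise 1: All teachers are planets.
Premise 2: All planets are stars.
Conclusion: All teachers are stars.
Barbara syllogism (AAA-1): All A are B, All B are C → All A are C.
Middle term (planets) distributed in premise 2.

Valid


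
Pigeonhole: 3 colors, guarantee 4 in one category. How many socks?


Pigeonhole: to guarantee k in one of n categories, need (k-1)×n + 1.
k = 4, n = 3
Minimum = (4-1) × 3 + 1 = 3 × 3 + 1

10


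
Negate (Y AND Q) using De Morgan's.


De Morgan's law: ¬(P ∧ Q) ≡ ¬P ∨ ¬Q
¬(Y ∧ Q) = ¬Y ∨ ¬Q

¬Y ∨ ¬Q


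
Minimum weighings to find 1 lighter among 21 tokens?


Each weighing has 3 outcomes (left heavy / balance / right heavy), so k weighings distinguish at most 3^k cases; splitting into three near-equal groups achieves this.
Need 3^k ≥ 21: 3^2 = 9 < 21 ≤ 3^3 = 27
k = ⌈log₃(21)⌉ = 3

3


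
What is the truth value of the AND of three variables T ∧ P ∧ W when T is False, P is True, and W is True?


T = False, P = True, W = True
Step 1: T ∧ P = False AND True = False
Step 2: (False) ∧ W = (False) AND True = False
AND is true only when ALL operands are true.

False


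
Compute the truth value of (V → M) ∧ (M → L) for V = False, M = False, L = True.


V = False, M = False, L = True
Step 1: V → M is false only when V=True and M=False. Result: True
Step 2: M → L is false only when M=True and L=False. Result: True
Step 3: True ∧ True = True

True


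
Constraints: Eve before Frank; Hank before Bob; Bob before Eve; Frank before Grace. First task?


Constraints: Eve before Frank; Hank before Bob; Bob before Eve; Frank before Grace
The first task can have nothing scheduled before it, so it must never appear on the right of a 'before'.
Tasks appearing after some 'before': Frank, Bob, Eve, Grace.
The only task not in that list is Hank → it is first.

Hank


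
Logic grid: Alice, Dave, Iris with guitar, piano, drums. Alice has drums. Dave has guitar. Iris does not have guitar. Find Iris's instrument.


From clues:
  Alice → drums
  Dave → guitar
By elimination, Iris gets the remaining.

piano


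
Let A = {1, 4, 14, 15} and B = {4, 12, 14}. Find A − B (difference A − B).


A = {1, 4, 14, 15}
B = {4, 12, 14}
Operation: difference A − B
In A but not B: 1, 15

{1, 15}


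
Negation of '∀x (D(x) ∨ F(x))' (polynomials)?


Original: ∀x (D(x) ∨ F(x))
Rule: ¬∀→∃, ¬∃→∀, negate predicate.
Negation: ∃x (¬D(x) ∧ ¬F(x))

∃x (¬D(x) ∧ ¬F(x))


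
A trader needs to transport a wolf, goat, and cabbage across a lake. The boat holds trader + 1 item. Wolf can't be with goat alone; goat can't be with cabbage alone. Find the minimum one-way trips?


1. trader+goat → 2. trader ← 3. trader+wolf → 4. trader+goat ← 5. trader+cabbage → 6. trader ← 7. trader+goat →
Minimum trips = 7

7


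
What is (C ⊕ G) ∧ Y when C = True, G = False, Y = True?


C = True, G = False, Y = True
Step 1: C ⊕ G = True XOR False = True
Step 2: True ∧ Y = True AND True = True
XOR true when exactly one of C,G is true; then AND with Y.

True


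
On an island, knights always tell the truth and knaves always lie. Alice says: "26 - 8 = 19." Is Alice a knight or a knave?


Statement: "26 - 8 = 19."
Actual: 26 - 8 = 18
Claimed: 19
Statement is FALSE → Alice lies → Knave

Knave


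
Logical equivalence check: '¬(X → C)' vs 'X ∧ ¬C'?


Expression 1: ¬(X → C)
Expression 2: X ∧ ¬C
Truth table (X C | Expr1 Expr2):
  T T |   F     F
  T F |   T     T
  F T |   F     F
  F F |   F     F
All 4 rows agree, so the expressions are logically equivalent.

Yes


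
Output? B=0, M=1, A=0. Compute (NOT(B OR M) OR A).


B OR M = 1
NOT(1) = 0
0 OR 0 = 0

0


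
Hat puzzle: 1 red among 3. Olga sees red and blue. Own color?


Total red = 1, seen red = 1
Own red = 1 - 1 = 0
Olga's hat is blue.

blue


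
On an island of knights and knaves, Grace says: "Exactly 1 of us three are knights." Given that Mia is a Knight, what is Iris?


Grace claims exactly 1 knights among Grace, Mia, Iris.
Given: Mia is a Knight.

Case 1: Grace is a Knight (tells truth)
  Then exactly 1 of the three are knights.
  Counting Grace, Mia: 2 knight(s) so far. Need -1 more → impossible.
Case 2: Grace is a Knave (lies)
  Then the count is NOT 1.
  If Iris = Knave, count = 1 = 1 → claim would be true, contradicts lie.
  If Iris = Knight, count = 2 ≠ 1 → lie confirmed ✓

Iris is a Knight.

Knight


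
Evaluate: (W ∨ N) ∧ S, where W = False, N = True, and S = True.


W = False, N = True, S = True
Step 1: W ∨ N = False OR True = True
Step 2: True ∧ S = True AND True = True
OR is true when at least one operand is true; AND requires both.

True


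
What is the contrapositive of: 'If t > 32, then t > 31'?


Original: If t > 32, then t > 31
Contrapositive: If ¬Q, then ¬P
Negate Q: not (t > 31)
Negate P: not (t > 32)

If not (t > 31), then not (t > 32).


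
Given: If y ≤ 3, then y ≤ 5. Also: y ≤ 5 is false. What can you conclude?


Modus tollens: P → Q, ¬Q ⊢ ¬P
P: y ≤ 3
Q: y ≤ 5
We have P → Q and Q is false.
By modus tollens, P must be false.

It is not the case that y ≤ 3


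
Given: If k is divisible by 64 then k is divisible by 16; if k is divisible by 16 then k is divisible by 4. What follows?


Hypothetical syllogism: P → Q, Q → R ⊢ P → R
Premise 1: k is divisible by 64 → k is divisible by 16
Premise 2: k is divisible by 16 → k is divisible by 4
Chain the implications: the middle term (k is divisible by 16) links the two.
Conclusion: If k is divisible by 64, then k is divisible by 4.

If k is divisible by 64, then k is divisible by 4.


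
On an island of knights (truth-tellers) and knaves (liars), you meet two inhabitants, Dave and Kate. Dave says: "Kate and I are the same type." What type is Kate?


Dave says: "Kate and I are the same type."
Case 1: Dave is a Knight (truth-teller)
  Statement is true → they ARE the same → Kate is also a Knight
Case 2: Dave is a Knave (liar)
  Statement is false → they are NOT the same → Kate is a Knight
In both cases, Kate is a Knight.

Knight


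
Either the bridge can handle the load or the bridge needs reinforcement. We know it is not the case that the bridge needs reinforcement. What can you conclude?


Disjunctive syllogism: P ∨ Q, ¬P ⊢ Q
Disjunction: the bridge can handle the load ∨ the bridge needs reinforcement
We know it is not the case that the bridge needs reinforcement.
By disjunctive syllogism, the other disjunct must be true.

The bridge can handle the load


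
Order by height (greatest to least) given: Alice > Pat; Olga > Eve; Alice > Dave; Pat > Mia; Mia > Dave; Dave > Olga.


Constraints: Alice > Pat; Olga > Eve; Alice > Dave; Pat > Mia; Mia > Dave; Dave > Olga
Method: at each step, the next-highest is the one remaining person who never appears on the smaller side of a constraint between remaining people.
  Step 1: remaining {Alice, Dave, Mia, Eve, Olga, Pat}; on the smaller side: {Dave, Mia, Eve, Olga, Pat} → Alice is next (Alice > Pat; Alice > Dave).
  Step 2: remaining {Dave, Mia, Eve, Olga, Pat}; on the smaller side: {Dave, Mia, Eve, Olga} → Pat is next (Pat > Mia).
  Step 3: remaining {Dave, Mia, Eve, Olga}; on the smaller side: {Dave, Eve, Olga} → Mia is next (Mia > Dave).
  Step 4: remaining {Dave, Eve, Olga}; on the smaller side: {Eve, Olga} → Dave is next (Dave > Olga).
  Step 5: remaining {Eve, Olga}; on the smaller side: {Eve} → Olga is next (Olga > Eve).
  Step 6: only Eve remains → lowest.
Final ranking (highest to lowest):

Alice > Pat > Mia > Dave > Olga > Eve


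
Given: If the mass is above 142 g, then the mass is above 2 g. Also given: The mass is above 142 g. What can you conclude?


Modus ponens: P → Q, P ⊢ Q
P: the mass is above 142 g
Q: the mass is above 2 g
We have P → Q and P is true.
By modus ponens, Q must be true.

The mass is above 2 g


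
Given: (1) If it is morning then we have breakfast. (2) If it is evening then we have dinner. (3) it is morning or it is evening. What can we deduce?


Constructive dilemma: (P → Q) ∧ (R → S), P ∨ R ⊢ Q ∨ S
Premise 1: it is morning → we have breakfast
Premise 2: it is evening → we have dinner
Premise 3: it is morning ∨ it is evening
Case 1: Assuming it is morning, then by Premise 1, we have breakfast.
Case 2: Assuming it is evening, then by Premise 2, we have dinner.
Since one of it is morning or it is evening must hold, we get we have breakfast or we have dinner.

We have breakfast or we have dinner.


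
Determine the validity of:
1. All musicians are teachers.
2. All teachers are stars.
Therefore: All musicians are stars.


Premise 1: All musicians are teachers.
Premise 2: All teachers are stars.
Conclusion: All musicians are stars.
Barbara syllogism (AAA-1): All A are B, All B are C → All A are C.
Middle term (teachers) distributed in premise 2.

Valid


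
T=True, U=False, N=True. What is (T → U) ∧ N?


T = True, U = False, N = True
Expression: (T → U) ∧ N
Step 1: T → U = True → False (false only if T=True, U=False) = False
Step 2: (False) ∧ N = False AND True = False

False


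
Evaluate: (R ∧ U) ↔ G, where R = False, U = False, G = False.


R = False, U = False, G = False
Step 1: R ∧ U = False AND False = False
Step 2: (False) ↔ G: true when both sides have same truth value.
Result: False ↔ False = True

True


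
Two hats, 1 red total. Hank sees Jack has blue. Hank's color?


Total red = 1, Jack = blue
Red accounted for: 0
Remaining for Hank: 1
Hank's hat is red.

red


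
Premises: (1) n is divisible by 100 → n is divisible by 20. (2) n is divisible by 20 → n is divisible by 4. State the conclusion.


Hypothetical syllogism: P → Q, Q → R ⊢ P → R
Premise 1: n is divisible by 100 → n is divisible by 20
Premise 2: n is divisible by 20 → n is divisible by 4
Chain the implications: the middle term (n is divisible by 20) links the two.
Conclusion: If n is divisible by 100, then n is divisible by 4.

If n is divisible by 100, then n is divisible by 4.


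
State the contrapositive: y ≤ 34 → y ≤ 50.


Original: If y ≤ 34, then y ≤ 50
Contrapositive: If ¬Q, then ¬P
Negate Q: not (y ≤ 50)
Negate P: not (y ≤ 34)

If not (y ≤ 50), then not (y ≤ 34).


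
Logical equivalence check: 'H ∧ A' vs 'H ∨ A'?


Expression 1: H ∧ A
Expression 2: H ∨ A
Truth table (H A | Expr1 Expr2):
  T T |   T     T
  T F |   F     T   ← differ
  F T |   F     T   ← differ
  F F |   F     F
Counterexample: H=T, A=F gives Expr1 = F but Expr2 = T, so the expressions are NOT logically equivalent.

No


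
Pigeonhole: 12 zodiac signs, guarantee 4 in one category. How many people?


Pigeonhole: to guarantee k in one of n categories, need (k-1)×n + 1.
k = 4, n = 12
Minimum = (4-1) × 12 + 1 = 3 × 12 + 1

37


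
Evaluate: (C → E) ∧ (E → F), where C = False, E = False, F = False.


C = False, E = False, F = False
Step 1: C → E is false only when C=True and E=False. Result: True
Step 2: E → F is false only when E=True and F=False. Result: True
Step 3: True ∧ True = True

True


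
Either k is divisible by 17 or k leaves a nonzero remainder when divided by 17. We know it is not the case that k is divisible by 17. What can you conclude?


Disjunctive syllogism: P ∨ Q, ¬P ⊢ Q
Disjunction: k is divisible by 17 ∨ k leaves a nonzero remainder when divided by 17
We know it is not the case that k is divisible by 17.
By disjunctive syllogism, the other disjunct must be true.

k leaves a nonzero remainder when divided by 17


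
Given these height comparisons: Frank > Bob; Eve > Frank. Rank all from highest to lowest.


Constraints: Frank > Bob; Eve > Frank
Method: at each step, the next-highest is the one remaining person who never appears on the smaller side of a constraint between remaining people.
  Step 1: remaining {Bob, Frank, Eve}; on the smaller side: {Bob, Frank} → Eve is next (Eve > Frank).
  Step 2: remaining {Bob, Frank}; on the smaller side: {Bob} → Frank is next (Frank > Bob).
  Step 3: only Bob remains → lowest.
Final ranking (highest to lowest):

Eve > Frank > Bob


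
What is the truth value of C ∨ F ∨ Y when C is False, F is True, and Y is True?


C = False, F = True, Y = True
Step 1: C ∨ F = False OR True = True
Step 2: True ∨ Y = True OR True = True
OR is true when at least one operand is true.

True


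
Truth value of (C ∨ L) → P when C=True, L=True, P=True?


C = True, L = True, P = True
Expression: (C ∨ L) → P
Step 1: C ∨ L = True OR True = True
Step 2: (True) → P = True → True (false only if antecedent True and consequent False) = True

True


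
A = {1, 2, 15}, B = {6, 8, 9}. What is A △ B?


A = {1, 2, 15}
B = {6, 8, 9}
Operation: symmetric difference
In A only: [1, 2, 15], in B only: [6, 8, 9]

{1, 2, 6, 8, 9, 15}


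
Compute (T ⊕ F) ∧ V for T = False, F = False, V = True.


T = False, F = False, V = True
Step 1: T ⊕ F = False XOR False = False
Step 2: False ∧ V = False AND True = False
XOR true when exactly one of T,F is true; then AND with V.

False


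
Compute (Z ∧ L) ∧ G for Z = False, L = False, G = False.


Z = False, L = False, G = False
Step 1: Z ∧ L = False AND False = False
Step 2: False ∧ G = False AND False = False
AND is true only when ALL operands are true.

False


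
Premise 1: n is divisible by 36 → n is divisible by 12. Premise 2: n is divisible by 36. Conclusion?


Modus ponens: P → Q, P ⊢ Q
P: n is divisible by 36
Q: n is divisible by 12
We have P → Q and P is true.
By modus ponens, Q must be true.

n is divisible by 12


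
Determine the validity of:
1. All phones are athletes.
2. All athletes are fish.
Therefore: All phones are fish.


Premise 1: All phones are athletes.
Premise 2: All athletes are fish.
Conclusion: All phones are fish.
Barbara syllogism (AAA-1): All A are B, All B are C → All A are C.
Middle term (athletes) distributed in premise 2.

Valid


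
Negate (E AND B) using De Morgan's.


De Morgan's law: ¬(P ∧ Q) ≡ ¬P ∨ ¬Q
¬(E ∧ B) = ¬E ∨ ¬B

¬E ∨ ¬B


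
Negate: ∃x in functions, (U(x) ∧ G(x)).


Original: ∃x (U(x) ∧ G(x))
Rule: ¬∀→∃, ¬∃→∀, negate predicate.
Negation: ∀x (¬U(x) ∨ ¬G(x))

∀x (¬U(x) ∨ ¬G(x))


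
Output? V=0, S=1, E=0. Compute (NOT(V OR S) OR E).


V OR S = 1
NOT(1) = 0
0 OR 0 = 0

0


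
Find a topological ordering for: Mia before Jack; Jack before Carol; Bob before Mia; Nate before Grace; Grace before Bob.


Constraints: Mia before Jack; Jack before Carol; Bob before Mia; Nate before Grace; Grace before Bob
Method: repeatedly schedule the remaining task that has no remaining task required before it.
  Step 1: remaining {Nate, Bob, Jack, Mia, Carol, Grace}; every task except Nate still has a predecessor pending → schedule Nate.
  Step 2: remaining {Bob, Jack, Mia, Carol, Grace}; every task except Grace still has a predecessor pending → schedule Grace.
  Step 3: remaining {Bob, Jack, Mia, Carol}; every task except Bob still has a predecessor pending → schedule Bob.
  Step 4: remaining {Jack, Mia, Carol}; every task except Mia still has a predecessor pending → schedule Mia.
  Step 5: remaining {Jack, Carol}; every task except Jack still has a predecessor pending → schedule Jack.
  Step 6: only Carol remains → schedule Carol.
Resulting order:

Nate → Grace → Bob → Mia → Jack → Carol


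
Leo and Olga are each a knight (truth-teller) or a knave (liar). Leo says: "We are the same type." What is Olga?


Leo says: "We are the same type."
Case 1: Leo is a Knight (truth-teller)
  Statement is true → they ARE the same → Olga is also a Knight
Case 2: Leo is a Knave (liar)
  Statement is false → they are NOT the same → Olga is a Knight
In both cases, Olga is a Knight.

Knight


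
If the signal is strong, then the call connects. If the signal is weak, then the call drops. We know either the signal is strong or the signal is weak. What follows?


Constructive dilemma: (P → Q) ∧ (R → S), P ∨ R ⊢ Q ∨ S
Premise 1: the signal is strong → the call connects
Premise 2: the signal is weak → the call drops
Premise 3: the signal is strong ∨ the signal is weak
Case 1: Assuming the signal is strong, then by Premise 1, the call connects.
Case 2: Assuming the signal is weak, then by Premise 2, the call drops.
Since one of the signal is strong or the signal is weak must hold, we get the call connects or the call drops.

The call connects or the call drops.


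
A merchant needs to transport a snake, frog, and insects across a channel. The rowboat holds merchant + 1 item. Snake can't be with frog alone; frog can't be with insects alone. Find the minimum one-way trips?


1. merchant+frog → 2. merchant ← 3. merchant+snake → 4. merchant+frog ← 5. merchant+insects → 6. merchant ← 7. merchant+frog →
Minimum trips = 7

7


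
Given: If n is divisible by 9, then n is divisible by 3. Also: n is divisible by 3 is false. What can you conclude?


Modus tollens: P → Q, ¬Q ⊢ ¬P
P: n is divisible by 9
Q: n is divisible by 3
We have P → Q and Q is false.
By modus tollens, P must be false.

It is not the case that n is divisible by 9


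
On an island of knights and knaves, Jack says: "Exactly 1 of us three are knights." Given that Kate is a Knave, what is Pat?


Jack claims exactly 1 knights among Jack, Kate, Pat.
Given: Kate is a Knave.

Case 1: Jack is a Knight (tells truth)
  Then exactly 1 of the three are knights.
  Counting Jack, Kate: 1 knight(s) so far. Need 0 more → Pat = Knave.
Case 2: Jack is a Knave (lies)
  Then the count is NOT 1.
  If Pat = Knight, count = 1 = 1 → claim would be true, contradicts lie.
  If Pat = Knave, count = 0 ≠ 1 → lie confirmed ✓

Pat is a Knave.

Knave


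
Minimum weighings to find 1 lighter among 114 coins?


Each weighing has 3 outcomes (left heavy / balance / right heavy), so k weighings distinguish at most 3^k cases; splitting into three near-equal groups achieves this.
Need 3^k ≥ 114: 3^4 = 81 < 114 ≤ 3^5 = 243
k = ⌈log₃(114)⌉ = 5

5


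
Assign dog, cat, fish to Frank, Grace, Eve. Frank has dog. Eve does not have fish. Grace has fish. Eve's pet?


From clues:
  Grace → fish
  Frank → dog
By elimination, Eve gets the remaining.

cat


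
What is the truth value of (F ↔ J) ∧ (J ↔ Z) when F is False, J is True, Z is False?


F = False, J = True, Z = False
Step 1: F ↔ J is true when F and J have the same value. Result: False
Step 2: J ↔ Z is true when J and Z have the same value. Result: False
Step 3: False ∧ False = False

False


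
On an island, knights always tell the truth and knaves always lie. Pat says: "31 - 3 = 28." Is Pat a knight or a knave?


Statement: "31 - 3 = 28."
Actual: 31 - 3 = 28
Claimed: 28
Statement is TRUE → Pat tells the truth → Knight

Knight


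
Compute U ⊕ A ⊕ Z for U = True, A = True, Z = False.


U = True, A = True, Z = False
Step 1: U ⊕ A = True XOR True = False
Step 2: False ⊕ Z = False XOR False = False
XOR is true when an odd number of operands are true.

False


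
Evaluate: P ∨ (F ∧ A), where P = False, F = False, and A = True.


P = False, F = False, A = True
Step 1: F ∧ A = False AND True = False
Step 2: P ∨ False = False OR False = False
AND evaluated first (higher precedence); then OR applied.

False


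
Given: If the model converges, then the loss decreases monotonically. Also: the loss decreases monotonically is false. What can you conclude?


Modus tollens: P → Q, ¬Q ⊢ ¬P
P: the model converges
Q: the loss decreases monotonically
We have P → Q and Q is false.
By modus tollens, P must be false.

It is not the case that the model converges


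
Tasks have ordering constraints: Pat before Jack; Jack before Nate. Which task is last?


Constraints: Pat before Jack; Jack before Nate
The last task can have nothing scheduled after it, so it must never appear on the left of a 'before'.
Tasks appearing before some other task: Pat, Jack.
The only task not in that list is Nate → it is last.

Nate


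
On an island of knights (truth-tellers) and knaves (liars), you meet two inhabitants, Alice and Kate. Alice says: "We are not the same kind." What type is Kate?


Alice says: "We are not the same kind."
Case 1: Alice is a Knight (truth-teller)
  Statement is true → they ARE different → Kate is a Knave
Case 2: Alice is a Knave (liar)
  Statement is false → they are NOT different → Kate is a Knave
In both cases, Kate is a Knave.

Knave


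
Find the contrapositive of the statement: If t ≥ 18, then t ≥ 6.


Original: If t ≥ 18, then t ≥ 6
Contrapositive: If ¬Q, then ¬P
Negate Q: not (t ≥ 6)
Negate P: not (t ≥ 18)

If not (t ≥ 6), then not (t ≥ 18).


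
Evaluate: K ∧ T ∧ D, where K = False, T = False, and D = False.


K = False, T = False, D = False
Step 1: K ∧ T = False AND False = False
Step 2: (False) ∧ D = (False) AND False = False
AND is true only when ALL operands are true.

False


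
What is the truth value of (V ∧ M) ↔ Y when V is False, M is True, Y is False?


V = False, M = True, Y = False
Step 1: V ∧ M = False AND True = False
Step 2: (False) ↔ Y: true when both sides have same truth value.
Result: False ↔ False = True

True


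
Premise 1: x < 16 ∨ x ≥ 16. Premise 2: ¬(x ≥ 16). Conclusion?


Disjunctive syllogism: P ∨ Q, ¬P ⊢ Q
Disjunction: x < 16 ∨ x ≥ 16
We know it is not the case that x ≥ 16.
By disjunctive syllogism, the other disjunct must be true.

x < 16


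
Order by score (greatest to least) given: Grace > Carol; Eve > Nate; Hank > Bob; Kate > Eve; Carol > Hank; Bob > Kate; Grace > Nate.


Constraints: Grace > Carol; Eve > Nate; Hank > Bob; Kate > Eve; Carol > Hank; Bob > Kate; Grace > Nate
Method: at each step, the next-highest is the one remaining person who never appears on the smaller side of a constraint between remaining people.
  Step 1: remaining {Carol, Kate, Hank, Nate, Bob, Grace, Eve}; on the smaller side: {Carol, Kate, Hank, Nate, Bob, Eve} → Grace is next (Grace > Carol; Grace > Nate).
  Step 2: remaining {Carol, Kate, Hank, Nate, Bob, Eve}; on the smaller side: {Kate, Hank, Nate, Bob, Eve} → Carol is next (Carol > Hank).
  Step 3: remaining {Kate, Hank, Nate, Bob, Eve}; on the smaller side: {Kate, Nate, Bob, Eve} → Hank is next (Hank > Bob).
  Step 4: remaining {Kate, Nate, Bob, Eve}; on the smaller side: {Kate, Nate, Eve} → Bob is next (Bob > Kate).
  Step 5: remaining {Kate, Nate, Eve}; on the smaller side: {Nate, Eve} → Kate is next (Kate > Eve).
  Step 6: remaining {Nate, Eve}; on the smaller side: {Nate} → Eve is next (Eve > Nate).
  Step 7: only Nate remains → lowest.
Final ranking (highest to lowest):

Grace > Carol > Hank > Bob > Kate > Eve > Nate


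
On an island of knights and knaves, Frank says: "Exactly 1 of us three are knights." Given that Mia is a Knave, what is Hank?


Frank claims exactly 1 knights among Frank, Mia, Hank.
Given: Mia is a Knave.

Case 1: Frank is a Knight (tells truth)
  Then exactly 1 of the three are knights.
  Counting Frank, Mia: 1 knight(s) so far. Need 0 more → Hank = Knave.
Case 2: Frank is a Knave (lies)
  Then the count is NOT 1.
  If Hank = Knight, count = 1 = 1 → claim would be true, contradicts lie.
  If Hank = Knave, count = 0 ≠ 1 → lie confirmed ✓

Hank is a Knave.

Knave


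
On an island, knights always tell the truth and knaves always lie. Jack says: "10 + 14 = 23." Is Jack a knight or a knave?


Statement: "10 + 14 = 23."
Actual: 10 + 14 = 24
Claimed: 23
Statement is FALSE → Jack lies → Knave

Knave


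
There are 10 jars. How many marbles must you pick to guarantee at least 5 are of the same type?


Pigeonhole: to guarantee k in one of n categories, need (k-1)×n + 1.
k = 5, n = 10
Minimum = (5-1) × 10 + 1 = 4 × 10 + 1

41


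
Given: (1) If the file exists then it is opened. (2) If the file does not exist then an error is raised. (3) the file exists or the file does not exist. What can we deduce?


Constructive dilemma: (P → Q) ∧ (R → S), P ∨ R ⊢ Q ∨ S
Premise 1: the file exists → it is opened
Premise 2: the file does not exist → an error is raised
Premise 3: the file exists ∨ the file does not exist
Case 1: Assuming the file exists, then by Premise 1, it is opened.
Case 2: Assuming the file does not exist, then by Premise 2, an error is raised.
Since one of the file exists or the file does not exist must hold, we get it is opened or an error is raised.

It is opened or an error is raised.


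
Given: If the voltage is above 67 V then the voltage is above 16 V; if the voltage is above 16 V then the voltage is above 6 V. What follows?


Hypothetical syllogism: P → Q, Q → R ⊢ P → R
Premise 1: the voltage is above 67 V → the voltage is above 16 V
Premise 2: the voltage is above 16 V → the voltage is above 6 V
Chain the implications: the middle term (the voltage is above 16 V) links the two.
Conclusion: If the voltage is above 67 V, then the voltage is above 6 V.

If the voltage is above 67 V, then the voltage is above 6 V.


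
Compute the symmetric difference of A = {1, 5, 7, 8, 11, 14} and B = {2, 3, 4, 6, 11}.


A = {1, 5, 7, 8, 11, 14}
B = {2, 3, 4, 6, 11}
Operation: symmetric difference
In A only: [1, 5, 7, 8, 14], in B only: [2, 3, 4, 6]

{1, 2, 3, 4, 5, 6, 7, 8, 14}


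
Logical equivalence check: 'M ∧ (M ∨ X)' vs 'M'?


Expression 1: M ∧ (M ∨ X)
Expression 2: M
Truth table (M X | Expr1 Expr2):
  T T |   T     T
  T F |   T     T
  F T |   F     F
  F F |   F     F
All 4 rows agree, so the expressions are logically equivalent.

Yes


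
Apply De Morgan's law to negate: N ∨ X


De Morgan's law: ¬(P ∨ Q) ≡ ¬P ∧ ¬Q
¬(N ∨ X) = ¬N ∧ ¬X

¬N ∧ ¬X


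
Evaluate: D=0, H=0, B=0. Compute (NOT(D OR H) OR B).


D OR H = 0
NOT(0) = 1
1 OR 0 = 1

1


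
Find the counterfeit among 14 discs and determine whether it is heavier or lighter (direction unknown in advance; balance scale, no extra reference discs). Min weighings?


Let n = 14. 28 possibilities (n discs × lighter/heavier); each weighing has 3 outcomes.
Bound for k weighings: say the first weighing puts j discs on each pan. If it tips, the 2j weighed discs remain suspects (each with a known direction) and k-1 weighings give 3^(k-1) outcomes; 3^(k-1) is odd, so 2j ≤ 3^(k-1) - 1. If it balances, the n - 2j unweighed discs remain with direction unknown: 2(n - 2j) ≤ 3^(k-1) - 1 by the same parity argument. Adding, n ≤ (3^(k-1) - 1) + (3^(k-1) - 1)/2 = (3^k - 3)/2, and the classical three-group strategy achieves this (3 discs in 2 weighings, 12 in 3, 39 in 4, 120 in 5).
So we need the smallest k with (3^k - 3)/2 ≥ 14.
k = 3: (3^3 - 3)/2 = 12 < 14 ✗
k = 4: (3^4 - 3)/2 = 39 ≥ 14 ✓

4


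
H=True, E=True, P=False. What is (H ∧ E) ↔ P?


H = True, E = True, P = False
Expression: (H ∧ E) ↔ P
Step 1: H ∧ E = True AND True = True
Step 2: (True) ↔ P = (True iff False) = False

False


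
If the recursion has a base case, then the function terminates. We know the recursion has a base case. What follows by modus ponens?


Modus ponens: P → Q, P ⊢ Q
P: the recursion has a base case
Q: the function terminates
We have P → Q and P is true.
By modus ponens, Q must be true.

The function terminates


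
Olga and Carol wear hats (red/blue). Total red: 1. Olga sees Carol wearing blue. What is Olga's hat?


Total red = 1, Carol = blue
Red accounted for: 0
Remaining for Olga: 1
Olga's hat is red.

red
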